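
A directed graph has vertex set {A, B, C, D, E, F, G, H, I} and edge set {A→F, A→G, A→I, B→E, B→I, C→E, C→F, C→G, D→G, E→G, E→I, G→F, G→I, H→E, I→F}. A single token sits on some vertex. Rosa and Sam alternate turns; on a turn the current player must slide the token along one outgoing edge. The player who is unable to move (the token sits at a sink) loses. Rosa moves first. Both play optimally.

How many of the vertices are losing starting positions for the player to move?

3

Positions with no move are L. A position that does have a move is losing for the player to move precisely when every available move leads to a winning position for the opponent. Fill in the labels:
Every edge goes from a vertex to one that appears earlier in the order F, I, G, E, A, H, D, C, B, so processing vertices in that order labels each vertex after all of its successors.
F: no outgoing edge → L
I: reaches L-position F → W
G: reaches L-position F → W
E: only reaches G(W), I(W), all W → L
A: reaches L-position F → W
H: reaches L-position E → W
D: only reaches G(W), which is W → L
C: reaches L-position E → W
B: reaches L-position E → W
The L vertices are D, E, F; that is 3 in all.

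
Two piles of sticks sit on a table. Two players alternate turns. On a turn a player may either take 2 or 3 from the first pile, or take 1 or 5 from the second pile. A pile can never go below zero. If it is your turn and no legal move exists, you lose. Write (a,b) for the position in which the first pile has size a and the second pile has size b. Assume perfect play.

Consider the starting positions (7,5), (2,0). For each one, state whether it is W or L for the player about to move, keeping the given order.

Label each position W (a win for the player to move) or L (a loss). A position with no legal move is L; any other position is W exactly when some move reaches an L, and L when every move reaches a W.
No move ever increases a pile, so every position that can arise here has a ≤ 7 and b ≤ 5; it is enough to label the cells with 0 ≤ a ≤ 7 and 0 ≤ b ≤ 5.
Every move lowers a or b (never raises either), so fill the grid row by row in increasing a, and left to right within a row: each cell's successors are then already labelled.
      b=0  b=1  b=2  b=3  b=4  b=5
a=0:    L    W    L    W    L    W
a=1:    L    W    L    W    L    W
a=2:    W    L    W    L    W    L
a=3:    W    L    W    L    W    L
a=4:    W    W    W    W    W    W
a=5:    L    W    L    W    L    W
a=6:    L    W    L    W    L    W
a=7:    W    L    W    L    W    L
Cells with no legal move (terminal, hence L): (0,0), (1,0).
The remaining L cells, each justified by listing all of its moves:
(0,2): →(0,1)(W) only, which is W, so L
(0,4): →(0,3)(W) only, which is W, so L
(1,2): →(1,1)(W) only, which is W, so L
(1,4): →(1,3)(W) only, which is W, so L
(2,1): →(0,1)(W), (2,0)(W) — all W, so L
(2,3): →(0,3)(W), (2,2)(W) — all W, so L
(2,5): →(0,5)(W), (2,4)(W), (2,0)(W) — all W, so L
(3,1): →(1,1)(W), (0,1)(W), (3,0)(W) — all W, so L
(3,3): →(1,3)(W), (0,3)(W), (3,2)(W) — all W, so L
(3,5): →(1,5)(W), (0,5)(W), (3,4)(W), (3,0)(W) — all W, so L
(5,0): →(3,0)(W), (2,0)(W) — all W, so L
(5,2): →(3,2)(W), (2,2)(W), (5,1)(W) — all W, so L
(5,4): →(3,4)(W), (2,4)(W), (5,3)(W) — all W, so L
(6,0): →(4,0)(W), (3,0)(W) — all W, so L
(6,2): →(4,2)(W), (3,2)(W), (6,1)(W) — all W, so L
(6,4): →(4,4)(W), (3,4)(W), (6,3)(W) — all W, so L
(7,1): →(5,1)(W), (4,1)(W), (7,0)(W) — all W, so L
(7,3): →(5,3)(W), (4,3)(W), (7,2)(W) — all W, so L
(7,5): →(5,5)(W), (4,5)(W), (7,4)(W), (7,0)(W) — all W, so L
Every other cell has at least one move into one of the L cells above, so it is W.
(7,5): one of the L cells justified above, so L
(2,0): the move to (0,0) reaches an L cell, so W

(7,5): L, (2,0): W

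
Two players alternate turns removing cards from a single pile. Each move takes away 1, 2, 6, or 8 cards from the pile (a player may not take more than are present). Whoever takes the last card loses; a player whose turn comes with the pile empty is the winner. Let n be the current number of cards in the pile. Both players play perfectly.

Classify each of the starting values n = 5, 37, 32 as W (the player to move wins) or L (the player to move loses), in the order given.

5: W, 37: W, 32: L

Positions with no move are W. A position that does have a move is losing for the player to move precisely when every available move leads to a winning position for the opponent. Fill in the labels:
n=0: no move; the opponent has just taken the last card and therefore loses → W
n=1: →0(W) only, which is W, so L
n=2: →1(L), so W
n=3: →1(L), so W
n=4: →3(W), 2(W) — all W, so L
n=5: →4(L), so W
n=6: →4(L), so W
n=7: →1(L), so W
n=8: →7(W), 6(W), 2(W), 0(W) — all W, so L
n=9: →8(L), so W
n=10: →8(L), so W
n=11: →10(W), 9(W), 5(W), 3(W) — all W, so L
n=12: →11(L), so W
n=13: →11(L), so W
n=14: →8(L), so W
n=15: →14(W), 13(W), 9(W), 7(W) — all W, so L
n=16: →15(L), so W
n=17: →15(L), so W
n=18: →17(W), 16(W), 12(W), 10(W) — all W, so L
n=19: →18(L), so W
n=20: →18(L), so W
n=21: →15(L), so W
n=22: →21(W), 20(W), 16(W), 14(W) — all W, so L
n=23: →22(L), so W
n=24: →22(L), so W
n=25: →24(W), 23(W), 19(W), 17(W) — all W, so L
n=26: →25(L), so W
n=27: →25(L), so W
n=28: →22(L), so W
n=29: →28(W), 27(W), 23(W), 21(W) — all W, so L
n=30: →29(L), so W
n=31: →29(L), so W
n=32: →31(W), 30(W), 26(W), 24(W) — all W, so L
n=33: →32(L), so W
n=34: →32(L), so W
n=35: →29(L), so W
n=36: →35(W), 34(W), 30(W), 28(W) — all W, so L
n=37: →36(L), so W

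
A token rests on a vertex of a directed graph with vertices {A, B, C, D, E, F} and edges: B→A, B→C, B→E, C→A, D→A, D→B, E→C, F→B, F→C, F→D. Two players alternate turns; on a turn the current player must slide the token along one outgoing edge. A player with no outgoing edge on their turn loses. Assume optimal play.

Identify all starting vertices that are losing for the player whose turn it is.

Use the standard recursion: the mover loses at a terminal position; elsewhere, the mover wins exactly when some move hands the opponent an L position.
Every edge goes from a vertex to one that appears earlier in the order A, C, E, B, D, F, so processing vertices in that order labels each vertex after all of its successors.
A: no outgoing edge → L
C: reaches L-position A → W
E: only reaches C(W), which is W → L
B: reaches L-position E → W
D: reaches L-position A → W
F: only reaches D(W), B(W), C(W), all W → L
Reading off the rows marked L gives the requested list; there are 3 such vertices.

A, E, F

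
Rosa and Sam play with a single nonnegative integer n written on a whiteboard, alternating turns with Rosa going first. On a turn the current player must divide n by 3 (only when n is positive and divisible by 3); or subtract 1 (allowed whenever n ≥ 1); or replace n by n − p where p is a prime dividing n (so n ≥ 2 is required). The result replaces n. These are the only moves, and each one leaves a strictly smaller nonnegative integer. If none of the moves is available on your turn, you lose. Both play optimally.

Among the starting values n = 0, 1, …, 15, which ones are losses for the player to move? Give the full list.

Work bottom-up. With no move the player to move loses. Otherwise the position is W if at least one move leads to an L position for the opponent, and L if every move leads to a W.
n=0: no move → L
n=1: W (go to 0, an L position)
n=2: W (go to 0, an L position)
n=3: W (go to 0, an L position)
n=4: L (options 2(W), 3(W) are all W)
n=5: W (go to 0, an L position)
n=6: W (go to 4, an L position)
n=7: W (go to 0, an L position)
n=8: L (options 6(W), 7(W) are all W)
n=9: W (go to 8, an L position)
n=10: W (go to 8, an L position)
n=11: W (go to 0, an L position)
n=12: W (go to 4, an L position)
n=13: W (go to 0, an L position)
n=14: L (options 7(W), 12(W), 13(W) are all W)
n=15: W (go to 14, an L position)
The losing starting values of n are exactly the entries labelled L in this table (4 of them).

0, 4, 8, 14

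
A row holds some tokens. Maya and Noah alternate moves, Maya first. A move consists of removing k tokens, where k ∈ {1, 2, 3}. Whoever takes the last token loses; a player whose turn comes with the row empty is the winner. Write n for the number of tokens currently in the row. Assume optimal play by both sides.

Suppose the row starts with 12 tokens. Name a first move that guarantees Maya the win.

Remove 3, leaving 9.

Build the W/L table. Terminal = W. A non-terminal position is W if it has a move to some L; otherwise it is L.
n=0: no move; the opponent has just taken the last token and therefore loses → W
n=1: →0(W) only, which is W, so L
n=2: →1(L), so W
n=3: →1(L), so W
n=4: →1(L), so W
n=5: →4(W), 3(W), 2(W) — all W, so L
n=6: →5(L), so W
n=7: →5(L), so W
n=8: →5(L), so W
n=9: →8(W), 7(W), 6(W) — all W, so L
n=10: →9(L), so W
n=11: →9(L), so W
n=12: →9(L), so W
From 12, the L positions reachable in one move are: 9.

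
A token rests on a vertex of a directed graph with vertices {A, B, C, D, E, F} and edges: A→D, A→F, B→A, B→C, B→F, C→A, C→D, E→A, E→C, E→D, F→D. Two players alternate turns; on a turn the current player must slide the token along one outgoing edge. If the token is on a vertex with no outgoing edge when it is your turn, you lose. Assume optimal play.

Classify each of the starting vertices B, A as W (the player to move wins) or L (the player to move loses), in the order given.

B: L, A: W

Label each position W (a win for the player to move) or L (a loss). A position with no legal move is L; any other position is W exactly when some move reaches an L, and L when every move reaches a W.
Every edge goes from a vertex to one that appears earlier in the order D, F, A, C, B, E, so processing vertices in that order labels each vertex after all of its successors.
D: no outgoing edge → L
F: W (go to D, an L position)
A: W (go to D, an L position)
C: W (go to D, an L position)
B: L (options C(W), A(W), F(W) are all W)
E: W (go to D, an L position)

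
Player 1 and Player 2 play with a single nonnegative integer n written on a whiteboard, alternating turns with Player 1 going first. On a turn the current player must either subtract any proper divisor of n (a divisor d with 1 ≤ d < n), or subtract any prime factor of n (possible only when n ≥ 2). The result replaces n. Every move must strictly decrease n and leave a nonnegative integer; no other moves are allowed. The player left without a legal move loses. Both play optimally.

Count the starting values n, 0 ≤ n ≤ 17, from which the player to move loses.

Compute win/loss labels from the base case upward. A position with no move is L. Any other position is W if it can reach an L in one move, else L.
n=0: no move → L
n=1: no move → L
n=2: reaches L-position 0 → W
n=3: reaches L-position 0 → W
n=4: only reaches 2(W), 3(W), all W → L
n=5: reaches L-position 0 → W
n=6: reaches L-position 4 → W
n=7: reaches L-position 0 → W
n=8: reaches L-position 4 → W
n=9: only reaches 6(W), 8(W), all W → L
n=10: reaches L-position 9 → W
n=11: reaches L-position 0 → W
n=12: reaches L-position 9 → W
n=13: reaches L-position 0 → W
n=14: only reaches 7(W), 12(W), 13(W), all W → L
n=15: reaches L-position 14 → W
n=16: reaches L-position 14 → W
n=17: reaches L-position 0 → W
L entries with 0 ≤ n ≤ 17: n = 0, 1, 4, 9, 14; that makes 5.

5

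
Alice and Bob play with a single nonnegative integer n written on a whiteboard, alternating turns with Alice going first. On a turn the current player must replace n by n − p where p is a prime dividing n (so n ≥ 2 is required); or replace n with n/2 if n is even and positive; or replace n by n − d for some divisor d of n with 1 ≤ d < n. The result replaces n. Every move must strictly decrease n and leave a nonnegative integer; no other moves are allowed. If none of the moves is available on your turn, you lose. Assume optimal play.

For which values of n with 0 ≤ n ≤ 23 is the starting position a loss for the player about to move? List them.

0, 1, 4, 9, 14, 20

Build the W/L table. Terminal = L. A non-terminal position is W if it has a move to some L; otherwise it is L.
n=0: no move → L
n=1: no move → L
n=2: reaches L-position 0 → W
n=3: reaches L-position 0 → W
n=4: only reaches 2(W), 3(W), all W → L
n=5: reaches L-position 0 → W
n=6: reaches L-position 4 → W
n=7: reaches L-position 0 → W
n=8: reaches L-position 4 → W
n=9: only reaches 6(W), 8(W), all W → L
n=10: reaches L-position 9 → W
n=11: reaches L-position 0 → W
n=12: reaches L-position 9 → W
n=13: reaches L-position 0 → W
n=14: only reaches 7(W), 12(W), 13(W), all W → L
n=15: reaches L-position 14 → W
n=16: reaches L-position 14 → W
n=17: reaches L-position 0 → W
n=18: reaches L-position 9 → W
n=19: reaches L-position 0 → W
n=20: only reaches 10(W), 15(W), 16(W), 18(W), 19(W), all W → L
n=21: reaches L-position 14 → W
n=22: reaches L-position 20 → W
n=23: reaches L-position 0 → W
Reading off the rows marked L gives the requested list; there are 6 such values of n.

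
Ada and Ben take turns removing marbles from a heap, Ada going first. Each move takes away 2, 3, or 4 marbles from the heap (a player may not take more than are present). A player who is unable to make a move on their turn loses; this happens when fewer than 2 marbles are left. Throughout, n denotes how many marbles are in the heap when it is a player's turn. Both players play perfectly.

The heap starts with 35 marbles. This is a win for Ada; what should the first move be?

Classify positions by backward induction: terminal positions (no move available) are L. From any other position, the mover wins iff some move reaches an L.
n=0: no move → L
n=1: no move → L
n=2: can move to 0, which is L ⇒ W
n=3: can move to 1, which is L ⇒ W
n=4: can move to 1, which is L ⇒ W
n=5: can move to 1, which is L ⇒ W
n=6: moves to 4(W), 3(W), 2(W); every one is W ⇒ L
n=7: moves to 5(W), 4(W), 3(W); every one is W ⇒ L
n=8: can move to 6, which is L ⇒ W
n=9: can move to 7, which is L ⇒ W
n=10: can move to 7, which is L ⇒ W
n=11: can move to 7, which is L ⇒ W
n=12: moves to 10(W), 9(W), 8(W); every one is W ⇒ L
n=13: moves to 11(W), 10(W), 9(W); every one is W ⇒ L
n=14: can move to 12, which is L ⇒ W
n=15: can move to 13, which is L ⇒ W
n=16: can move to 13, which is L ⇒ W
n=17: can move to 13, which is L ⇒ W
n=18: moves to 16(W), 15(W), 14(W); every one is W ⇒ L
n=19: moves to 17(W), 16(W), 15(W); every one is W ⇒ L
n=20: can move to 18, which is L ⇒ W
n=21: can move to 19, which is L ⇒ W
n=22: can move to 19, which is L ⇒ W
n=23: can move to 19, which is L ⇒ W
n=24: moves to 22(W), 21(W), 20(W); every one is W ⇒ L
n=25: moves to 23(W), 22(W), 21(W); every one is W ⇒ L
n=26: can move to 24, which is L ⇒ W
n=27: can move to 25, which is L ⇒ W
n=28: can move to 25, which is L ⇒ W
n=29: can move to 25, which is L ⇒ W
n=30: moves to 28(W), 27(W), 26(W); every one is W ⇒ L
n=31: moves to 29(W), 28(W), 27(W); every one is W ⇒ L
n=32: can move to 30, which is L ⇒ W
n=33: can move to 31, which is L ⇒ W
n=34: can move to 31, which is L ⇒ W
n=35: can move to 31, which is L ⇒ W
From 35, the L positions reachable in one move are: 31.

Remove 4, leaving 31.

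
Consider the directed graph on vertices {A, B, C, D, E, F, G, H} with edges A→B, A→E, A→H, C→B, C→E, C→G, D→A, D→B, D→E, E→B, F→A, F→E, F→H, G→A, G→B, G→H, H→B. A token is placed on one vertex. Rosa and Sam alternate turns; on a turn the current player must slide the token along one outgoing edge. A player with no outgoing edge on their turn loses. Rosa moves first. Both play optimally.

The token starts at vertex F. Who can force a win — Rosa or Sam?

Work bottom-up. With no move the player to move loses. Otherwise the position is W if at least one move leads to an L position for the opponent, and L if every move leads to a W.
Every edge goes from a vertex to one that appears earlier in the order B, E, H, A, G, F, D, C, so processing vertices in that order labels each vertex after all of its successors.
B: no outgoing edge → L
E: W (go to B, an L position)
H: W (go to B, an L position)
A: W (go to B, an L position)
G: W (go to B, an L position)
F: L (options A(W), H(W), E(W) are all W)
D: W (go to B, an L position)
C: W (go to B, an L position)
Every move from F reaches a W position, so the mover loses.

Sam wins.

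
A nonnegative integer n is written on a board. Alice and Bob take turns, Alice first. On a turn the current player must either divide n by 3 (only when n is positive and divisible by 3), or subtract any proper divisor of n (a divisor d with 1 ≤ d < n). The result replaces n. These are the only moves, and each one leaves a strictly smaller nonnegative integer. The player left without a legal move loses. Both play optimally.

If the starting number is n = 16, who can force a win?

Alice wins.

Classify positions by backward induction: terminal positions (no move available) are L. From any other position, the mover wins iff some move reaches an L.
n=0: no move → L
n=1: no move → L
n=2: W (go to 1, an L position)
n=3: W (go to 1, an L position)
n=4: L (options 2(W), 3(W) are all W)
n=5: W (go to 4, an L position)
n=6: W (go to 4, an L position)
n=7: L (sole option 6(W) is W)
n=8: W (go to 4, an L position)
n=9: L (options 3(W), 6(W), 8(W) are all W)
n=10: W (go to 9, an L position)
n=11: L (sole option 10(W) is W)
n=12: W (go to 4, an L position)
n=13: L (sole option 12(W) is W)
n=14: W (go to 7, an L position)
n=15: L (options 5(W), 10(W), 12(W), 14(W) are all W)
n=16: W (go to 15, an L position)
The starting position 16 is W: Alice should move to 15, handing over an L position.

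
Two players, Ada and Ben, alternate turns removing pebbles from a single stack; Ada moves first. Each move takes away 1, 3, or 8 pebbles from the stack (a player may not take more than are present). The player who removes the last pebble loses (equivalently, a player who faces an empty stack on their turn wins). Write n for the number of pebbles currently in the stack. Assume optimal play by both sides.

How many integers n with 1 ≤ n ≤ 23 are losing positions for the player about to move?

9

Use the standard recursion: the mover wins at a terminal position; elsewhere, the mover wins exactly when some move hands the opponent an L position.
n=0: no move; the opponent has just taken the last pebble and therefore loses → W
n=1: the only move is to 0(W), a W ⇒ L
n=2: can move to 1, which is L ⇒ W
n=3: moves to 2(W), 0(W); every one is W ⇒ L
n=4: can move to 3, which is L ⇒ W
n=5: moves to 4(W), 2(W); every one is W ⇒ L
n=6: can move to 5, which is L ⇒ W
n=7: moves to 6(W), 4(W); every one is W ⇒ L
n=8: can move to 7, which is L ⇒ W
n=9: can move to 1, which is L ⇒ W
n=10: can move to 7, which is L ⇒ W
n=11: can move to 3, which is L ⇒ W
n=12: moves to 11(W), 9(W), 4(W); every one is W ⇒ L
n=13: can move to 12, which is L ⇒ W
n=14: moves to 13(W), 11(W), 6(W); every one is W ⇒ L
n=15: can move to 14, which is L ⇒ W
n=16: moves to 15(W), 13(W), 8(W); every one is W ⇒ L
n=17: can move to 16, which is L ⇒ W
n=18: moves to 17(W), 15(W), 10(W); every one is W ⇒ L
n=19: can move to 18, which is L ⇒ W
n=20: can move to 12, which is L ⇒ W
n=21: can move to 18, which is L ⇒ W
n=22: can move to 14, which is L ⇒ W
n=23: moves to 22(W), 20(W), 15(W); every one is W ⇒ L
L entries with 1 ≤ n ≤ 23 (the range starts at n=1): n = 1, 3, 5, 7, 12, 14, 16, 18, 23; that makes 9.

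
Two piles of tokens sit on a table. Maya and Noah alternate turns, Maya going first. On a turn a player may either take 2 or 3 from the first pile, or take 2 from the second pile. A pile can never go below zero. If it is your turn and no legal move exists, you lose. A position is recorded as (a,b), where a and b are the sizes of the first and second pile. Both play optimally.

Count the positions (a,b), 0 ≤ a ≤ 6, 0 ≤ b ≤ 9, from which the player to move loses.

Classify positions by backward induction: terminal positions (no move available) are L. From any other position, the mover wins iff some move reaches an L.
Every move lowers a or b (never raises either), so fill the grid row by row in increasing a, and left to right within a row: each cell's successors are then already labelled.
      b=0  b=1  b=2  b=3  b=4  b=5  b=6  b=7  b=8  b=9
a=0:    L    L    W    W    L    L    W    W    L    L
a=1:    L    L    W    W    L    L    W    W    L    L
a=2:    W    W    L    L    W    W    L    L    W    W
a=3:    W    W    L    L    W    W    L    L    W    W
a=4:    W    W    W    W    W    W    W    W    W    W
a=5:    L    L    W    W    L    L    W    W    L    L
a=6:    L    L    W    W    L    L    W    W    L    L
Cells with no legal move (terminal, hence L): (0,0), (0,1), (1,0), (1,1).
The remaining L cells, each justified by listing all of its moves:
(0,4): →(0,2)(W) only, which is W, so L
(0,5): →(0,3)(W) only, which is W, so L
(0,8): →(0,6)(W) only, which is W, so L
(0,9): →(0,7)(W) only, which is W, so L
(1,4): →(1,2)(W) only, which is W, so L
(1,5): →(1,3)(W) only, which is W, so L
(1,8): →(1,6)(W) only, which is W, so L
(1,9): →(1,7)(W) only, which is W, so L
(2,2): →(0,2)(W), (2,0)(W) — all W, so L
(2,3): →(0,3)(W), (2,1)(W) — all W, so L
(2,6): →(0,6)(W), (2,4)(W) — all W, so L
(2,7): →(0,7)(W), (2,5)(W) — all W, so L
(3,2): →(1,2)(W), (0,2)(W), (3,0)(W) — all W, so L
(3,3): →(1,3)(W), (0,3)(W), (3,1)(W) — all W, so L
(3,6): →(1,6)(W), (0,6)(W), (3,4)(W) — all W, so L
(3,7): →(1,7)(W), (0,7)(W), (3,5)(W) — all W, so L
(5,0): →(3,0)(W), (2,0)(W) — all W, so L
(5,1): →(3,1)(W), (2,1)(W) — all W, so L
(5,4): →(3,4)(W), (2,4)(W), (5,2)(W) — all W, so L
(5,5): →(3,5)(W), (2,5)(W), (5,3)(W) — all W, so L
(5,8): →(3,8)(W), (2,8)(W), (5,6)(W) — all W, so L
(5,9): →(3,9)(W), (2,9)(W), (5,7)(W) — all W, so L
(6,0): →(4,0)(W), (3,0)(W) — all W, so L
(6,1): →(4,1)(W), (3,1)(W) — all W, so L
(6,4): →(4,4)(W), (3,4)(W), (6,2)(W) — all W, so L
(6,5): →(4,5)(W), (3,5)(W), (6,3)(W) — all W, so L
(6,8): →(4,8)(W), (3,8)(W), (6,6)(W) — all W, so L
(6,9): →(4,9)(W), (3,9)(W), (6,7)(W) — all W, so L
Every other cell has at least one move into one of the L cells above, so it is W.
L cells per row: a=0: 6, a=1: 6, a=2: 4, a=3: 4, a=4: 0, a=5: 6, a=6: 6; total 32.

32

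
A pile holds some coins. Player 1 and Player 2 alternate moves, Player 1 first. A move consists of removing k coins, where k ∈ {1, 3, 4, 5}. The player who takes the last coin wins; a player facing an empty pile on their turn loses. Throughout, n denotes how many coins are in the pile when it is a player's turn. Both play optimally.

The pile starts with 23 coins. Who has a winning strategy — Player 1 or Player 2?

Player 1 wins.

Classify positions by backward induction: terminal positions (no move available) are L. From any other position, the mover wins iff some move reaches an L.
n=0: no move → L
n=1: W (go to 0, an L position)
n=2: L (sole option 1(W) is W)
n=3: W (go to 2, an L position)
n=4: W (go to 0, an L position)
n=5: W (go to 2, an L position)
n=6: W (go to 2, an L position)
n=7: W (go to 2, an L position)
n=8: L (options 7(W), 5(W), 4(W), 3(W) are all W)
n=9: W (go to 8, an L position)
n=10: L (options 9(W), 7(W), 6(W), 5(W) are all W)
n=11: W (go to 10, an L position)
n=12: W (go to 8, an L position)
n=13: W (go to 10, an L position)
n=14: W (go to 10, an L position)
n=15: W (go to 10, an L position)
n=16: L (options 15(W), 13(W), 12(W), 11(W) are all W)
n=17: W (go to 16, an L position)
n=18: L (options 17(W), 15(W), 14(W), 13(W) are all W)
n=19: W (go to 18, an L position)
n=20: W (go to 16, an L position)
n=21: W (go to 18, an L position)
n=22: W (go to 18, an L position)
n=23: W (go to 18, an L position)
From 23 Player 1 can remove 5, leaving 18, reaching an L position.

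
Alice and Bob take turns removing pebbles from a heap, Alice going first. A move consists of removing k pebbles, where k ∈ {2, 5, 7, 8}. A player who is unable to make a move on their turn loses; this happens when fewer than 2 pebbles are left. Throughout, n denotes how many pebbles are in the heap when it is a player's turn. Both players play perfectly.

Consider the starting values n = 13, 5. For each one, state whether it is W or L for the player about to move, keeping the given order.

13: L, 5: W

Label each position W (a win for the player to move) or L (a loss). A position with no legal move is L; any other position is W exactly when some move reaches an L, and L when every move reaches a W.
n=0: no move → L
n=1: no move → L
n=2: →0(L), so W
n=3: →1(L), so W
n=4: →2(W) only, which is W, so L
n=5: →0(L), so W
n=6: →4(L), so W
n=7: →0(L), so W
n=8: →1(L), so W
n=9: →4(L), so W
n=10: →8(W), 5(W), 3(W), 2(W) — all W, so L
n=11: →4(L), so W
n=12: →10(L), so W
n=13: →11(W), 8(W), 6(W), 5(W) — all W, so L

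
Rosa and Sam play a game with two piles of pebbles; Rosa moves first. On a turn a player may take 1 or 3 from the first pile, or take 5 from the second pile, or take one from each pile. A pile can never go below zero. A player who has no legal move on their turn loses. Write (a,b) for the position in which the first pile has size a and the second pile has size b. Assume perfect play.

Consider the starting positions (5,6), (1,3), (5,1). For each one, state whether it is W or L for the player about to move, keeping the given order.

Classify positions by backward induction: terminal positions (no move available) are L. From any other position, the mover wins iff some move reaches an L.
No move ever increases a pile, so every position that can arise here has a ≤ 5 and b ≤ 6; it is enough to label the cells with 0 ≤ a ≤ 5 and 0 ≤ b ≤ 6.
Every move lowers a or b (never raises either), so fill the grid row by row in increasing a, and left to right within a row: each cell's successors are then already labelled.
      b=0  b=1  b=2  b=3  b=4  b=5  b=6
a=0:    L    L    L    L    L    W    W
a=1:    W    W    W    W    W    W    L
a=2:    L    L    L    L    L    W    W
a=3:    W    W    W    W    W    W    L
a=4:    L    L    L    L    L    W    W
a=5:    W    W    W    W    W    W    L
Cells with no legal move (terminal, hence L): (0,0), (0,1), (0,2), (0,3), (0,4).
The remaining L cells, each justified by listing all of its moves:
(1,6): L (options (0,6)(W), (1,1)(W), (0,5)(W) are all W)
(2,0): L (sole option (1,0)(W) is W)
(2,1): L (options (1,1)(W), (1,0)(W) are all W)
(2,2): L (options (1,2)(W), (1,1)(W) are all W)
(2,3): L (options (1,3)(W), (1,2)(W) are all W)
(2,4): L (options (1,4)(W), (1,3)(W) are all W)
(3,6): L (options (2,6)(W), (0,6)(W), (3,1)(W), (2,5)(W) are all W)
(4,0): L (options (3,0)(W), (1,0)(W) are all W)
(4,1): L (options (3,1)(W), (1,1)(W), (3,0)(W) are all W)
(4,2): L (options (3,2)(W), (1,2)(W), (3,1)(W) are all W)
(4,3): L (options (3,3)(W), (1,3)(W), (3,2)(W) are all W)
(4,4): L (options (3,4)(W), (1,4)(W), (3,3)(W) are all W)
(5,6): L (options (4,6)(W), (2,6)(W), (5,1)(W), (4,5)(W) are all W)
Every other cell has at least one move into one of the L cells above, so it is W.
(5,6): one of the L cells justified above, so L
(1,3): the move to (0,3) reaches an L cell, so W
(5,1): the move to (4,1) reaches an L cell, so W

(5,6): L, (1,3): W, (5,1): W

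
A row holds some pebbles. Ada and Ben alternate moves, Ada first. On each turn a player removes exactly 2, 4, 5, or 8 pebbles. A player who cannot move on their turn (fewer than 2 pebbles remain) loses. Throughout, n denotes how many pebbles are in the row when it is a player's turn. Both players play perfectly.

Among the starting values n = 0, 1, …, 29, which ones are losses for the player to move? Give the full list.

Positions with no move are L. A position that does have a move is losing for the player to move precisely when every available move leads to a winning position for the opponent. Fill in the labels:
n=0: no move → L
n=1: no move → L
n=2: →0(L), so W
n=3: →1(L), so W
n=4: →0(L), so W
n=5: →1(L), so W
n=6: →1(L), so W
n=7: →5(W), 3(W), 2(W) — all W, so L
n=8: →0(L), so W
n=9: →7(L), so W
n=10: →8(W), 6(W), 5(W), 2(W) — all W, so L
n=11: →7(L), so W
n=12: →10(L), so W
n=13: →11(W), 9(W), 8(W), 5(W) — all W, so L
n=14: →10(L), so W
n=15: →13(L), so W
n=16: →14(W), 12(W), 11(W), 8(W) — all W, so L
n=17: →13(L), so W
n=18: →16(L), so W
n=19: →17(W), 15(W), 14(W), 11(W) — all W, so L
n=20: →16(L), so W
n=21: →19(L), so W
n=22: →20(W), 18(W), 17(W), 14(W) — all W, so L
n=23: →19(L), so W
n=24: →22(L), so W
n=25: →23(W), 21(W), 20(W), 17(W) — all W, so L
n=26: →22(L), so W
n=27: →25(L), so W
n=28: →26(W), 24(W), 23(W), 20(W) — all W, so L
n=29: →25(L), so W
The losing starting values of n are exactly the entries labelled L in this table (10 of them).

0, 1, 7, 10, 13, 16, 19, 22, 25, 28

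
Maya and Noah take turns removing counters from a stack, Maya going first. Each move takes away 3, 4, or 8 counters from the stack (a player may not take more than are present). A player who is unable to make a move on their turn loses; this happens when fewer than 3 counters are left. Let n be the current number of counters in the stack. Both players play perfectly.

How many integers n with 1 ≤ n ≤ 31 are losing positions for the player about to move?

11

Build the W/L table. Terminal = L. A non-terminal position is W if it has a move to some L; otherwise it is L.
n=0: no move → L
n=1: no move → L
n=2: no move → L
n=3: reaches L-position 0 → W
n=4: reaches L-position 1 → W
n=5: reaches L-position 2 → W
n=6: reaches L-position 2 → W
n=7: only reaches 4(W), 3(W), all W → L
n=8: reaches L-position 0 → W
n=9: reaches L-position 1 → W
n=10: reaches L-position 7 → W
n=11: reaches L-position 7 → W
n=12: only reaches 9(W), 8(W), 4(W), all W → L
n=13: only reaches 10(W), 9(W), 5(W), all W → L
n=14: only reaches 11(W), 10(W), 6(W), all W → L
n=15: reaches L-position 12 → W
n=16: reaches L-position 13 → W
n=17: reaches L-position 14 → W
n=18: reaches L-position 14 → W
n=19: only reaches 16(W), 15(W), 11(W), all W → L
n=20: reaches L-position 12 → W
n=21: reaches L-position 13 → W
n=22: reaches L-position 19 → W
n=23: reaches L-position 19 → W
n=24: only reaches 21(W), 20(W), 16(W), all W → L
n=25: only reaches 22(W), 21(W), 17(W), all W → L
n=26: only reaches 23(W), 22(W), 18(W), all W → L
n=27: reaches L-position 24 → W
n=28: reaches L-position 25 → W
n=29: reaches L-position 26 → W
n=30: reaches L-position 26 → W
n=31: only reaches 28(W), 27(W), 23(W), all W → L
L entries with 1 ≤ n ≤ 31 (n=0 is outside the asked range and is not counted): n = 1, 2, 7, 12, 13, 14, 19, 24, 25, 26, 31; that makes 11.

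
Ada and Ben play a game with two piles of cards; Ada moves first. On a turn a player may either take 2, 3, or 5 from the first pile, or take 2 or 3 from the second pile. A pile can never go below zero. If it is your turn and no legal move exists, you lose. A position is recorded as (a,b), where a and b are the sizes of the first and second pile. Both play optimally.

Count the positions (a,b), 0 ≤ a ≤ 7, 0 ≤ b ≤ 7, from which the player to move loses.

Classify positions by backward induction: terminal positions (no move available) are L. From any other position, the mover wins iff some move reaches an L.
Every move lowers a or b (never raises either), so fill the grid row by row in increasing a, and left to right within a row: each cell's successors are then already labelled.
      b=0  b=1  b=2  b=3  b=4  b=5  b=6  b=7
a=0:    L    L    W    W    W    L    L    W
a=1:    L    L    W    W    W    L    L    W
a=2:    W    W    L    L    W    W    W    L
a=3:    W    W    L    L    W    W    W    L
a=4:    W    W    W    W    L    W    W    W
a=5:    W    W    W    W    L    W    W    W
a=6:    W    W    W    W    W    W    W    W
a=7:    L    L    W    W    W    L    L    W
Cells with no legal move (terminal, hence L): (0,0), (0,1), (1,0), (1,1).
The remaining L cells, each justified by listing all of its moves:
(0,5): L (options (0,3)(W), (0,2)(W) are all W)
(0,6): L (options (0,4)(W), (0,3)(W) are all W)
(1,5): L (options (1,3)(W), (1,2)(W) are all W)
(1,6): L (options (1,4)(W), (1,3)(W) are all W)
(2,2): L (options (0,2)(W), (2,0)(W) are all W)
(2,3): L (options (0,3)(W), (2,1)(W), (2,0)(W) are all W)
(2,7): L (options (0,7)(W), (2,5)(W), (2,4)(W) are all W)
(3,2): L (options (1,2)(W), (0,2)(W), (3,0)(W) are all W)
(3,3): L (options (1,3)(W), (0,3)(W), (3,1)(W), (3,0)(W) are all W)
(3,7): L (options (1,7)(W), (0,7)(W), (3,5)(W), (3,4)(W) are all W)
(4,4): L (options (2,4)(W), (1,4)(W), (4,2)(W), (4,1)(W) are all W)
(5,4): L (options (3,4)(W), (2,4)(W), (0,4)(W), (5,2)(W), (5,1)(W) are all W)
(7,0): L (options (5,0)(W), (4,0)(W), (2,0)(W) are all W)
(7,1): L (options (5,1)(W), (4,1)(W), (2,1)(W) are all W)
(7,5): L (options (5,5)(W), (4,5)(W), (2,5)(W), (7,3)(W), (7,2)(W) are all W)
(7,6): L (options (5,6)(W), (4,6)(W), (2,6)(W), (7,4)(W), (7,3)(W) are all W)
Every other cell has at least one move into one of the L cells above, so it is W.
L cells per row: a=0: 4, a=1: 4, a=2: 3, a=3: 3, a=4: 1, a=5: 1, a=6: 0, a=7: 4; total 20.

20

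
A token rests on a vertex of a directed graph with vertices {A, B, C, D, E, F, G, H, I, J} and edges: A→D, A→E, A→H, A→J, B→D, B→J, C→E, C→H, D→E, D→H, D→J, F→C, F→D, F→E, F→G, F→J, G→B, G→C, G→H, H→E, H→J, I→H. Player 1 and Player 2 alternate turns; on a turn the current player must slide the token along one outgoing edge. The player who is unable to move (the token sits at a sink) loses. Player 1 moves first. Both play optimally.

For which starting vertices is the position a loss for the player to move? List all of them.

Label each position W (a win for the player to move) or L (a loss). A position with no legal move is L; any other position is W exactly when some move reaches an L, and L when every move reaches a W.
Every edge goes from a vertex to one that appears earlier in the order E, J, H, D, B, I, C, G, F, A, so processing vertices in that order labels each vertex after all of its successors.
E: no outgoing edge → L
J: no outgoing edge → L
H: →J(L), so W
D: →J(L), so W
B: →J(L), so W
I: →H(W) only, which is W, so L
C: →E(L), so W
G: →C(W), B(W), H(W) — all W, so L
F: →G(L), so W
A: →J(L), so W
The losing starting vertices are exactly the entries labelled L in this table (4 of them).

E, G, I, J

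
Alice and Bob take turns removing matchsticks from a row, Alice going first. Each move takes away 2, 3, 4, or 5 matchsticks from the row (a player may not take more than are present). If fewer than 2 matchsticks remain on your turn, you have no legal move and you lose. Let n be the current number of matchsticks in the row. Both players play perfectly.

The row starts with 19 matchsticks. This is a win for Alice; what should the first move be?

Use the standard recursion: the mover loses at a terminal position; elsewhere, the mover wins exactly when some move hands the opponent an L position.
n=0: no move → L
n=1: no move → L
n=2: →0(L), so W
n=3: →1(L), so W
n=4: →1(L), so W
n=5: →1(L), so W
n=6: →1(L), so W
n=7: →5(W), 4(W), 3(W), 2(W) — all W, so L
n=8: →6(W), 5(W), 4(W), 3(W) — all W, so L
n=9: →7(L), so W
n=10: →8(L), so W
n=11: →8(L), so W
n=12: →8(L), so W
n=13: →8(L), so W
n=14: →12(W), 11(W), 10(W), 9(W) — all W, so L
n=15: →13(W), 12(W), 11(W), 10(W) — all W, so L
n=16: →14(L), so W
n=17: →15(L), so W
n=18: →15(L), so W
n=19: →15(L), so W
From 19, the L positions reachable in one move are: 15, 14. Any move reaching one of these is winning.

Remove 4, leaving 15.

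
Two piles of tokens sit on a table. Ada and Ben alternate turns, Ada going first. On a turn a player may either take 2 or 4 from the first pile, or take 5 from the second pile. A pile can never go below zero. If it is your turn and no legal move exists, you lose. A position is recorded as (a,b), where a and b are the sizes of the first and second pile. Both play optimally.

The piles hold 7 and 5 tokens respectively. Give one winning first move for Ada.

Move to (3,5).

Work bottom-up. With no move the player to move loses. Otherwise the position is W if at least one move leads to an L position for the opponent, and L if every move leads to a W.
No move ever increases a pile, so every position that can arise here has a ≤ 7 and b ≤ 5; it is enough to label the cells with 0 ≤ a ≤ 7 and 0 ≤ b ≤ 5.
Every move lowers a or b (never raises either), so fill the grid row by row in increasing a, and left to right within a row: each cell's successors are then already labelled.
      b=0  b=1  b=2  b=3  b=4  b=5
a=0:    L    L    L    L    L    W
a=1:    L    L    L    L    L    W
a=2:    W    W    W    W    W    L
a=3:    W    W    W    W    W    L
a=4:    W    W    W    W    W    W
a=5:    W    W    W    W    W    W
a=6:    L    L    L    L    L    W
a=7:    L    L    L    L    L    W
Cells with no legal move (terminal, hence L): (0,0), (0,1), (0,2), (0,3), (0,4), (1,0), (1,1), (1,2), (1,3), (1,4).
The remaining L cells, each justified by listing all of its moves:
(2,5): L (options (0,5)(W), (2,0)(W) are all W)
(3,5): L (options (1,5)(W), (3,0)(W) are all W)
(6,0): L (options (4,0)(W), (2,0)(W) are all W)
(6,1): L (options (4,1)(W), (2,1)(W) are all W)
(6,2): L (options (4,2)(W), (2,2)(W) are all W)
(6,3): L (options (4,3)(W), (2,3)(W) are all W)
(6,4): L (options (4,4)(W), (2,4)(W) are all W)
(7,0): L (options (5,0)(W), (3,0)(W) are all W)
(7,1): L (options (5,1)(W), (3,1)(W) are all W)
(7,2): L (options (5,2)(W), (3,2)(W) are all W)
(7,3): L (options (5,3)(W), (3,3)(W) are all W)
(7,4): L (options (5,4)(W), (3,4)(W) are all W)
Every other cell has at least one move into one of the L cells above, so it is W.
From (7,5), the L positions reachable in one move are: (3,5), (7,0). Any move reaching one of these is winning.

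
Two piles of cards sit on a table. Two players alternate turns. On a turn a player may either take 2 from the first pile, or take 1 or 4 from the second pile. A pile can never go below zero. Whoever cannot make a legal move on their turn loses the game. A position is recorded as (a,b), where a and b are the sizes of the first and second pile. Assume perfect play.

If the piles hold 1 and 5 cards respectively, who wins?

The second player wins.

Label each position W (a win for the player to move) or L (a loss). A position with no legal move is L; any other position is W exactly when some move reaches an L, and L when every move reaches a W.
No move ever increases a pile, so every position that can arise here has a ≤ 1 and b ≤ 5; it is enough to label the cells with 0 ≤ a ≤ 1 and 0 ≤ b ≤ 5.
Every move lowers a or b (never raises either), so fill the grid row by row in increasing a, and left to right within a row: each cell's successors are then already labelled.
      b=0  b=1  b=2  b=3  b=4  b=5
a=0:    L    W    L    W    W    L
a=1:    L    W    L    W    W    L
Cells with no legal move (terminal, hence L): (0,0), (1,0).
The remaining L cells, each justified by listing all of its moves:
(0,2): →(0,1)(W) only, which is W, so L
(0,5): →(0,4)(W), (0,1)(W) — all W, so L
(1,2): →(1,1)(W) only, which is W, so L
(1,5): →(1,4)(W), (1,1)(W) — all W, so L
Every other cell has at least one move into one of the L cells above, so it is W.
Every move from (1,5) reaches a W position, so the mover loses.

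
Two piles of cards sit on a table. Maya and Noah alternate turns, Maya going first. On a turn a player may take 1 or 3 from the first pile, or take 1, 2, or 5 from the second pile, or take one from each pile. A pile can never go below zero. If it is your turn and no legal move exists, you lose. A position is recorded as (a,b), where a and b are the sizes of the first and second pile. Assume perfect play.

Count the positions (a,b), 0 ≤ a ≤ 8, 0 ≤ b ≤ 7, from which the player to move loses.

Compute win/loss labels from the base case upward. A position with no move is L. Any other position is W if it can reach an L in one move, else L.
Every move lowers a or b (never raises either), so fill the grid row by row in increasing a, and left to right within a row: each cell's successors are then already labelled.
      b=0  b=1  b=2  b=3  b=4  b=5  b=6  b=7
a=0:    L    W    W    L    W    W    L    W
a=1:    W    W    L    W    W    L    W    W
a=2:    L    W    W    W    L    W    W    L
a=3:    W    W    L    W    W    W    W    W
a=4:    L    W    W    W    L    W    W    L
a=5:    W    W    L    W    W    W    L    W
a=6:    L    W    W    W    L    W    W    W
a=7:    W    W    L    W    W    W    L    W
a=8:    L    W    W    W    L    W    W    W
Cells with no legal move (terminal, hence L): (0,0).
The remaining L cells, each justified by listing all of its moves:
(0,3): →(0,2)(W), (0,1)(W) — all W, so L
(0,6): →(0,5)(W), (0,4)(W), (0,1)(W) — all W, so L
(1,2): →(0,2)(W), (1,1)(W), (1,0)(W), (0,1)(W) — all W, so L
(1,5): →(0,5)(W), (1,4)(W), (1,3)(W), (1,0)(W), (0,4)(W) — all W, so L
(2,0): →(1,0)(W) only, which is W, so L
(2,4): →(1,4)(W), (2,3)(W), (2,2)(W), (1,3)(W) — all W, so L
(2,7): →(1,7)(W), (2,6)(W), (2,5)(W), (2,2)(W), (1,6)(W) — all W, so L
(3,2): →(2,2)(W), (0,2)(W), (3,1)(W), (3,0)(W), (2,1)(W) — all W, so L
(4,0): →(3,0)(W), (1,0)(W) — all W, so L
(4,4): →(3,4)(W), (1,4)(W), (4,3)(W), (4,2)(W), (3,3)(W) — all W, so L
(4,7): →(3,7)(W), (1,7)(W), (4,6)(W), (4,5)(W), (4,2)(W), (3,6)(W) — all W, so L
(5,2): →(4,2)(W), (2,2)(W), (5,1)(W), (5,0)(W), (4,1)(W) — all W, so L
(5,6): →(4,6)(W), (2,6)(W), (5,5)(W), (5,4)(W), (5,1)(W), (4,5)(W) — all W, so L
(6,0): →(5,0)(W), (3,0)(W) — all W, so L
(6,4): →(5,4)(W), (3,4)(W), (6,3)(W), (6,2)(W), (5,3)(W) — all W, so L
(7,2): →(6,2)(W), (4,2)(W), (7,1)(W), (7,0)(W), (6,1)(W) — all W, so L
(7,6): →(6,6)(W), (4,6)(W), (7,5)(W), (7,4)(W), (7,1)(W), (6,5)(W) — all W, so L
(8,0): →(7,0)(W), (5,0)(W) — all W, so L
(8,4): →(7,4)(W), (5,4)(W), (8,3)(W), (8,2)(W), (7,3)(W) — all W, so L
Every other cell has at least one move into one of the L cells above, so it is W.
L cells per row: a=0: 3, a=1: 2, a=2: 3, a=3: 1, a=4: 3, a=5: 2, a=6: 2, a=7: 2, a=8: 2; total 20.

20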